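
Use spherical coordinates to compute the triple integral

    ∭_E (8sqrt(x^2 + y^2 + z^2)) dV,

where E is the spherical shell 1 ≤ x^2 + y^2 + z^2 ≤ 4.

In spherical coordinates, x = ρ sin(φ) cos(θ), y = ρ sin(φ) sin(θ), z = ρ cos(φ), and dV = ρ^2 sin(φ) dρ dφ dθ.

The integrand becomes 8ρ, so

    ∭_E (8sqrt(x^2 + y^2 + z^2)) dV = ∫_{0}^{2π} ∫_{0}^{π} ∫_{1}^{2} (8ρ) · ρ^2 sin(φ) dρ dφ dθ.

Inner (ρ): 30sin(φ).
Middle (φ): 60.
Outer (θ): 120π.

Therefore the triple integral equals 120π.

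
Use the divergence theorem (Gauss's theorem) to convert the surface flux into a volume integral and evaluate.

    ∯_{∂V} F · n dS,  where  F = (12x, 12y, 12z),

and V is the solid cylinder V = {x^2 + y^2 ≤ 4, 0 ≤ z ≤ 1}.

By the divergence theorem,

    ∯_{∂V} F · n dS = ∭_V (∇ · F) dV.

Compute the divergence:
    ∇ · F = ∂F_x/∂x + ∂F_y/∂y + ∂F_z/∂z = 12 + 12 + 12 = 36.

In cylindrical coordinates, x = r cos(θ), y = r sin(θ), z = z, dV = r dr dθ dz, with 0 ≤ r ≤ 2, 0 ≤ θ ≤ 2π, 0 ≤ z ≤ 1.

The integrand, after substitution and multiplying by the volume element, becomes (36) · r, so

    ∭_V (∇·F) dV = ∫_0^{2π} ∫_0^{2} ∫_0^{1} (36) · r dz dr dθ.

Inner (z from 0 to 1): 36r.
Middle (r from 0 to 2): 72.
Outer (θ from 0 to 2π): 144π.

Therefore ∯_{∂V} F · n dS = 144π.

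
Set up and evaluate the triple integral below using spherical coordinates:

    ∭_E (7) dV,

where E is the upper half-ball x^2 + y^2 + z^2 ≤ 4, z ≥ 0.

In spherical coordinates, x = ρ sin(φ) cos(θ), y = ρ sin(φ) sin(θ), z = ρ cos(φ), and dV = ρ^2 sin(φ) dρ dφ dθ.

The integrand becomes 7, so

    ∭_E (7) dV = ∫_{0}^{2π} ∫_{0}^{π/2} ∫_{0}^{2} (7) · ρ^2 sin(φ) dρ dφ dθ.

Inner (ρ): 56sin(φ)/3.
Middle (φ): 56/3.
Outer (θ): 112π/3.

Therefore the triple integral equals 112π/3.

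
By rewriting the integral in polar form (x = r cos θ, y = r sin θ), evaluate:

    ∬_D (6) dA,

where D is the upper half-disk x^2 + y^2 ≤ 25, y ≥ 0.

The region D is 0 ≤ r ≤ 5, 0 ≤ θ ≤ π in polar coordinates, where x = r cos(θ), y = r sin(θ), and dA = r dr dθ.

Under the substitution, the integrand becomes 6, so

    ∬_D (6) dA = ∫_{0}^{π} ∫_{0}^{5} (6) · r dr dθ.

Inner integral (in r): ∫_{0}^{5} (6) · r dr = 75.

Outer integral (in θ): ∫_{0}^{π} (75) dθ = 75π.

Therefore ∬_D (6) dA = 75π.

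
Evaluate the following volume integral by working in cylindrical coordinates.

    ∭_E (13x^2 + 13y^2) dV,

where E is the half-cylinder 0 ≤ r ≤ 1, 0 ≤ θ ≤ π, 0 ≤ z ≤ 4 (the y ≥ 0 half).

In cylindrical coordinates, x = r cos(θ), y = r sin(θ), z = z, and dV = r dr dθ dz.

The integrand becomes 13r^2, so

    ∭_E (13x^2 + 13y^2) dV = ∫_{0}^{π} ∫_{0}^{1} ∫_{0}^{4} (13r^2) · r dz dr dθ.

Inner (z): 52r^3.
Middle (r from 0 to 1): 13.
Outer (θ): 13π.

Therefore the triple integral equals 13π.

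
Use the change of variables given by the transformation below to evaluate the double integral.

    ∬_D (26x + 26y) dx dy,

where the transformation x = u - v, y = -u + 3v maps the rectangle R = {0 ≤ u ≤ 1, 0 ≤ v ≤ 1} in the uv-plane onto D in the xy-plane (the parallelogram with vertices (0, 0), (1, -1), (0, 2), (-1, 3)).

Compute the Jacobian determinant of (x, y) with respect to (u, v):

    ∂(x,y)/∂(u,v) = | 1  -1 | = (1)(3) - (-1)(-1) = 2.
                   | -1  3 |

Its absolute value is |J| = 2 (the area scaling factor).

Substituting x = u - v, y = -u + 3v into the integrand,

    26x + 26y → 52v,

so the integral becomes

    ∬_R (52v) · |J| du dv = ∫_0^1 ∫_0^1 (104v) dv du.

Inner (v): 52.
Outer (u): 52.

Therefore ∬_D (26x + 26y) dx dy = 52.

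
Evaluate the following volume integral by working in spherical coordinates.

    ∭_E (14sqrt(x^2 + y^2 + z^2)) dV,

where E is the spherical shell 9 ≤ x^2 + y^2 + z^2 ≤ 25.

In spherical coordinates, x = ρ sin(φ) cos(θ), y = ρ sin(φ) sin(θ), z = ρ cos(φ), and dV = ρ^2 sin(φ) dρ dφ dθ.

The integrand becomes 14ρ, so

    ∭_E (14sqrt(x^2 + y^2 + z^2)) dV = ∫_{0}^{2π} ∫_{0}^{π} ∫_{3}^{5} (14ρ) · ρ^2 sin(φ) dρ dφ dθ.

Inner (ρ): 1904sin(φ).
Middle (φ): 3808.
Outer (θ): 7616π.

Therefore the triple integral equals 7616π.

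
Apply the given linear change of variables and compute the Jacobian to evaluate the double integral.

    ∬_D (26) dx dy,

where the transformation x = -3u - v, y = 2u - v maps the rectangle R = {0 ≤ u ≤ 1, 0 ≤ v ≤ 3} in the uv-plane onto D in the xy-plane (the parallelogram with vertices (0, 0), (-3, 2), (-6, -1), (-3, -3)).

Compute the Jacobian determinant of (x, y) with respect to (u, v):

    ∂(x,y)/∂(u,v) = | -3  -1 | = (-3)(-1) - (-1)(2) = 5.
                   | 2  -1 |

Its absolute value is |J| = 5 (the area scaling factor).

Substituting x = -3u - v, y = 2u - v into the integrand,

    26 → 26,

so the integral becomes

    ∬_R (26) · |J| du dv = ∫_0^1 ∫_0^3 (130) dv du.

Inner (v): 390.
Outer (u): 390.

Therefore ∬_D (26) dx dy = 390.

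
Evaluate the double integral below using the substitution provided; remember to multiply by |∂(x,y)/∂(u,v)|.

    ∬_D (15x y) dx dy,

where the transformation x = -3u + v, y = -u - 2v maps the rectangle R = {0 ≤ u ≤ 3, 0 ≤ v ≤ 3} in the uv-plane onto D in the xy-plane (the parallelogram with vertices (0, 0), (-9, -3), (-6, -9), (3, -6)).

Compute the Jacobian determinant of (x, y) with respect to (u, v):

    ∂(x,y)/∂(u,v) = | -3  1 | = (-3)(-2) - (1)(-1) = 7.
                   | -1  -2 |

Its absolute value is |J| = 7 (the area scaling factor).

Substituting x = -3u + v, y = -u - 2v into the integrand,

    15x y → 45u^2 + 75u v - 30v^2,

so the integral becomes

    ∬_R (45u^2 + 75u v - 30v^2) · |J| du dv = ∫_0^3 ∫_0^3 (315u^2 + 525u v - 210v^2) dv du.

Inner (v): 945u^2 + 4725u/2 - 1890.
Outer (u): 53865/4.

Therefore ∬_D (15x y) dx dy = 53865/4.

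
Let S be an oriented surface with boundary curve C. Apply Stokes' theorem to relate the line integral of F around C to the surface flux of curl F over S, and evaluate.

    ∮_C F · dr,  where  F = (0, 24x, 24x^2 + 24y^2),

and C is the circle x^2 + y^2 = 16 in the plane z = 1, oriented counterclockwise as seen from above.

Let S be the flat disk x^2 + y^2 ≤ 16 in the plane z = 1, with upward unit normal n̂ = ẑ. By Stokes' theorem,

    ∮_C F · dr = ∬_S (∇ × F) · n̂ dS = ∬_D (curl F)_z dA,

where D is the disk x^2 + y^2 ≤ 16.

Compute the curl of F = (0, 24x, 24x^2 + 24y^2):
    (∇ × F)_x = ∂F_z/∂y - ∂F_y/∂z = 48y,
    (∇ × F)_y = ∂F_x/∂z - ∂F_z/∂x = -48x,
    (∇ × F)_z = ∂F_y/∂x - ∂F_x/∂y = 24.

On z = 1, (curl F)_z = 24.

Convert to polar (x = r cos θ, y = r sin θ, dA = r dr dθ); the integrand becomes 24, so

    ∬_D (curl F)_z dA = ∫_0^{2π} ∫_0^{4} (24) · r dr dθ.

Inner (r from 0 to 4): 192.
Outer (θ from 0 to 2π): 384π.

Therefore ∮_C F · dr = 384π.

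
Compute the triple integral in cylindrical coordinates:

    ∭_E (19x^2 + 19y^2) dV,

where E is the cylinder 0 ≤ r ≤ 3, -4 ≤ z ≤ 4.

In cylindrical coordinates, x = r cos(θ), y = r sin(θ), z = z, and dV = r dr dθ dz.

The integrand becomes 19r^2, so

    ∭_E (19x^2 + 19y^2) dV = ∫_{0}^{2π} ∫_{0}^{3} ∫_{-4}^{4} (19r^2) · r dz dr dθ.

Inner (z): 152r^3.
Middle (r from 0 to 3): 3078.
Outer (θ): 6156π.

Therefore the triple integral equals 6156π.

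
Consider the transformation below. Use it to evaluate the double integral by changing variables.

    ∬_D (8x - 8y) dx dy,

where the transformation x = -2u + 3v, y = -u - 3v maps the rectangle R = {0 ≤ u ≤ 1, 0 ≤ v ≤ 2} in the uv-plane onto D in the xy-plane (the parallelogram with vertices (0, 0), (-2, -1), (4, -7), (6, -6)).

Compute the Jacobian determinant of (x, y) with respect to (u, v):

    ∂(x,y)/∂(u,v) = | -2  3 | = (-2)(-3) - (3)(-1) = 9.
                   | -1  -3 |

Its absolute value is |J| = 9 (the area scaling factor).

Substituting x = -2u + 3v, y = -u - 3v into the integrand,

    8x - 8y → -8u + 48v,

so the integral becomes

    ∬_R (-8u + 48v) · |J| du dv = ∫_0^1 ∫_0^2 (-72u + 432v) dv du.

Inner (v): 864 - 144u.
Outer (u): 792.

Therefore ∬_D (8x - 8y) dx dy = 792.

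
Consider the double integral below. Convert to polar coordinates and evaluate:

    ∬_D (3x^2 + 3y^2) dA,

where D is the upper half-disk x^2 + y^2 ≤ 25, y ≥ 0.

The region D is 0 ≤ r ≤ 5, 0 ≤ θ ≤ π in polar coordinates, where x = r cos(θ), y = r sin(θ), and dA = r dr dθ.

Under the substitution, the integrand becomes 3r^2, so

    ∬_D (3x^2 + 3y^2) dA = ∫_{0}^{π} ∫_{0}^{5} (3r^2) · r dr dθ.

Inner integral (in r): ∫_{0}^{5} (3r^2) · r dr = 1875/4.

Outer integral (in θ): ∫_{0}^{π} (1875/4) dθ = 1875π/4.

Therefore ∬_D (3x^2 + 3y^2) dA = 1875π/4.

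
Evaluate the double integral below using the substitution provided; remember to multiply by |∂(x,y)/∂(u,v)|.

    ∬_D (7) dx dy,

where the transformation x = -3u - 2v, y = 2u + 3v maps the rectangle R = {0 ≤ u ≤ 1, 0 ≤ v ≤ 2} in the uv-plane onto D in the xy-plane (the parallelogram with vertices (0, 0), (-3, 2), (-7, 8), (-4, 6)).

Compute the Jacobian determinant of (x, y) with respect to (u, v):

    ∂(x,y)/∂(u,v) = | -3  -2 | = (-3)(3) - (-2)(2) = -5.
                   | 2  3 |

Its absolute value is |J| = 5 (the area scaling factor).

Substituting x = -3u - 2v, y = 2u + 3v into the integrand,

    7 → 7,

so the integral becomes

    ∬_R (7) · |J| du dv = ∫_0^1 ∫_0^2 (35) dv du.

Inner (v): 70.
Outer (u): 70.

Therefore ∬_D (7) dx dy = 70.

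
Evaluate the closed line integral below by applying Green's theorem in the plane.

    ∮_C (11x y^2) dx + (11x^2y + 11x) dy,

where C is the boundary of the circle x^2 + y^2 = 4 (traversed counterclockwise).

Green's theorem converts the closed line integral into a double integral over the enclosed region D:

    ∮_C P dx + Q dy = ∬_D (∂Q/∂x - ∂P/∂y) dA.

Here P = 11x y^2, Q = 11x^2y + 11x, so

    ∂Q/∂x = 22x y + 11,    ∂P/∂y = 22x y,
    ∂Q/∂x - ∂P/∂y = 11.

D is the region x^2 + y^2 ≤ 4. Evaluating the double integral:

In polar coordinates (x = r cos θ, y = r sin θ, dA = r dr dθ) the integrand becomes 11, so

    ∬_D (11) dA = ∫_0^{2π} ∫_0^{2} (11) · r dr dθ.

Inner (r from 0 to 2): 22.
Outer (θ from 0 to 2π): 44π.

Therefore ∮_C P dx + Q dy = 44π.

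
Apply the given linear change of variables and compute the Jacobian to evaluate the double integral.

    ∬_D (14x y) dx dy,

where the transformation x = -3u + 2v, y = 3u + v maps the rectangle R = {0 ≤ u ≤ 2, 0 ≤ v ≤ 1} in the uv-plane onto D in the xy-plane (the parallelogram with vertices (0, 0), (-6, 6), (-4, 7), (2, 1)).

Compute the Jacobian determinant of (x, y) with respect to (u, v):

    ∂(x,y)/∂(u,v) = | -3  2 | = (-3)(1) - (2)(3) = -9.
                   | 3  1 |

Its absolute value is |J| = 9 (the area scaling factor).

Substituting x = -3u + 2v, y = 3u + v into the integrand,

    14x y → -126u^2 + 42u v + 28v^2,

so the integral becomes

    ∬_R (-126u^2 + 42u v + 28v^2) · |J| du dv = ∫_0^2 ∫_0^1 (-1134u^2 + 378u v + 252v^2) dv du.

Inner (v): -1134u^2 + 189u + 84.
Outer (u): -2478.

Therefore ∬_D (14x y) dx dy = -2478.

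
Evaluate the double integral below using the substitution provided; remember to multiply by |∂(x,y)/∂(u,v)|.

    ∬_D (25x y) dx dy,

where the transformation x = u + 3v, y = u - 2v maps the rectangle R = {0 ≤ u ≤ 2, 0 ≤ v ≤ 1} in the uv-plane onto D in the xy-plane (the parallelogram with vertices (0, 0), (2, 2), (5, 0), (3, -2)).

Compute the Jacobian determinant of (x, y) with respect to (u, v):

    ∂(x,y)/∂(u,v) = | 1  3 | = (1)(-2) - (3)(1) = -5.
                   | 1  -2 |

Its absolute value is |J| = 5 (the area scaling factor).

Substituting x = u + 3v, y = u - 2v into the integrand,

    25x y → 25u^2 + 25u v - 150v^2,

so the integral becomes

    ∬_R (25u^2 + 25u v - 150v^2) · |J| du dv = ∫_0^2 ∫_0^1 (125u^2 + 125u v - 750v^2) dv du.

Inner (v): 125u^2 + 125u/2 - 250.
Outer (u): -125/3.

Therefore ∬_D (25x y) dx dy = -125/3.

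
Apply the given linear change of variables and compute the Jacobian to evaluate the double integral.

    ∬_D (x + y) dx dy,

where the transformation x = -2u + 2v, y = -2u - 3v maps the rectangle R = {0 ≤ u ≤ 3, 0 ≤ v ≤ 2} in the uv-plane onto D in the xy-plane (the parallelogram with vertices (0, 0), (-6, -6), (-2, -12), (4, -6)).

Compute the Jacobian determinant of (x, y) with respect to (u, v):

    ∂(x,y)/∂(u,v) = | -2  2 | = (-2)(-3) - (2)(-2) = 10.
                   | -2  -3 |

Its absolute value is |J| = 10 (the area scaling factor).

Substituting x = -2u + 2v, y = -2u - 3v into the integrand,

    x + y → -4u - v,

so the integral becomes

    ∬_R (-4u - v) · |J| du dv = ∫_0^3 ∫_0^2 (-40u - 10v) dv du.

Inner (v): -80u - 20.
Outer (u): -420.

Therefore ∬_D (x + y) dx dy = -420.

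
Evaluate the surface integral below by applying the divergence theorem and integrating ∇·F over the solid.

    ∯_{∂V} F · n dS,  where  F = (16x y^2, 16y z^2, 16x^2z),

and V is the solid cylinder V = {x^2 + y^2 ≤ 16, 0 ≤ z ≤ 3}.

By the divergence theorem,

    ∯_{∂V} F · n dS = ∭_V (∇ · F) dV.

Compute the divergence:
    ∇ · F = ∂F_x/∂x + ∂F_y/∂y + ∂F_z/∂z = 16y^2 + 16z^2 + 16x^2 = 16x^2 + 16y^2 + 16z^2.

In cylindrical coordinates, x = r cos(θ), y = r sin(θ), z = z, dV = r dr dθ dz, with 0 ≤ r ≤ 4, 0 ≤ θ ≤ 2π, 0 ≤ z ≤ 3.

The integrand, after substitution and multiplying by the volume element, becomes (16r^2 + 16z^2) · r, so

    ∭_V (∇·F) dV = ∫_0^{2π} ∫_0^{4} ∫_0^{3} (16r^2 + 16z^2) · r dz dr dθ.

Inner (z from 0 to 3): 48r (r^2 + 3).
Middle (r from 0 to 4): 4224.
Outer (θ from 0 to 2π): 8448π.

Therefore ∯_{∂V} F · n dS = 8448π.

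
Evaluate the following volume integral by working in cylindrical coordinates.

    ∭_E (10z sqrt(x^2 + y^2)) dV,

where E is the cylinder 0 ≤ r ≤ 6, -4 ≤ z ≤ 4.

In cylindrical coordinates, x = r cos(θ), y = r sin(θ), z = z, and dV = r dr dθ dz.

The integrand becomes 10r z, so

    ∭_E (10z sqrt(x^2 + y^2)) dV = ∫_{0}^{2π} ∫_{0}^{6} ∫_{-4}^{4} (10r z) · r dz dr dθ.

Inner (z): 0.
Middle (r from 0 to 6): 0.
Outer (θ): 0.

Therefore the triple integral equals 0.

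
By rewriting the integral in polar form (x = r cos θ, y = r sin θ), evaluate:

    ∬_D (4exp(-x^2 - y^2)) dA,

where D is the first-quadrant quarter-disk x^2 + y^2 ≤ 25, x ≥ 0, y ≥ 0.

The region D is 0 ≤ r ≤ 5, 0 ≤ θ ≤ π/2 in polar coordinates, where x = r cos(θ), y = r sin(θ), and dA = r dr dθ.

Under the substitution, the integrand becomes 4exp(-r^2), so

    ∬_D (4exp(-x^2 - y^2)) dA = ∫_{0}^{π/2} ∫_{0}^{5} (4exp(-r^2)) · r dr dθ.

Inner integral (in r): ∫_{0}^{5} (4exp(-r^2)) · r dr = 2 - 2exp(-25).

Outer integral (in θ): ∫_{0}^{π/2} (2 - 2exp(-25)) dθ = -π exp(-25) + π.

Therefore ∬_D (4exp(-x^2 - y^2)) dA = -π exp(-25) + π.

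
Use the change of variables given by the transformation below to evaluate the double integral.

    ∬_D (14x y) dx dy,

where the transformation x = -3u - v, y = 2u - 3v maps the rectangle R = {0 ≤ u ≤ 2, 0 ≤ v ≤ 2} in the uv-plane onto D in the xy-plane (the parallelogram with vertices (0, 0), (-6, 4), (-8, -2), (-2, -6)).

Compute the Jacobian determinant of (x, y) with respect to (u, v):

    ∂(x,y)/∂(u,v) = | -3  -1 | = (-3)(-3) - (-1)(2) = 11.
                   | 2  -3 |

Its absolute value is |J| = 11 (the area scaling factor).

Substituting x = -3u - v, y = 2u - 3v into the integrand,

    14x y → -84u^2 + 98u v + 42v^2,

so the integral becomes

    ∬_R (-84u^2 + 98u v + 42v^2) · |J| du dv = ∫_0^2 ∫_0^2 (-924u^2 + 1078u v + 462v^2) dv du.

Inner (v): -1848u^2 + 2156u + 1232.
Outer (u): 1848.

Therefore ∬_D (14x y) dx dy = 1848.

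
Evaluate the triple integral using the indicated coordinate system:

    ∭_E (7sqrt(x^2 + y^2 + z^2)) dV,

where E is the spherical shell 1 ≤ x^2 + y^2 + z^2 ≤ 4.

In spherical coordinates, x = ρ sin(φ) cos(θ), y = ρ sin(φ) sin(θ), z = ρ cos(φ), and dV = ρ^2 sin(φ) dρ dφ dθ.

The integrand becomes 7ρ, so

    ∭_E (7sqrt(x^2 + y^2 + z^2)) dV = ∫_{0}^{2π} ∫_{0}^{π} ∫_{1}^{2} (7ρ) · ρ^2 sin(φ) dρ dφ dθ.

Inner (ρ): 105sin(φ)/4.
Middle (φ): 105/2.
Outer (θ): 105π.

Therefore the triple integral equals 105π.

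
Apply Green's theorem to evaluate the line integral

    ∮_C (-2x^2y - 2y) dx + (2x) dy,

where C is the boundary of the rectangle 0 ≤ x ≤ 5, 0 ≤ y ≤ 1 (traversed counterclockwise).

Green's theorem converts the closed line integral into a double integral over the enclosed region D:

    ∮_C P dx + Q dy = ∬_D (∂Q/∂x - ∂P/∂y) dA.

Here P = -2x^2y - 2y, Q = 2x, so

    ∂Q/∂x = 2,    ∂P/∂y = -2x^2 - 2,
    ∂Q/∂x - ∂P/∂y = 2x^2 + 4.

D is the region 0 ≤ x ≤ 5, 0 ≤ y ≤ 1. Evaluating the double integral:

    ∬_D (2x^2 + 4) dA = ∫_0^{5} ∫_0^{1} (2x^2 + 4) dy dx.

Inner (y from 0 to 1): 2x^2 + 4.
Outer (x from 0 to 5): 310/3.

Therefore ∮_C P dx + Q dy = 310/3.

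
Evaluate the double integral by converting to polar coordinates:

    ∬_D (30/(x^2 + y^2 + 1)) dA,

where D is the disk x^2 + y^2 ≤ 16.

The region D is 0 ≤ r ≤ 4, 0 ≤ θ ≤ 2π in polar coordinates, where x = r cos(θ), y = r sin(θ), and dA = r dr dθ.

Under the substitution, the integrand becomes 30/(r^2 + 1), so

    ∬_D (30/(x^2 + y^2 + 1)) dA = ∫_{0}^{2π} ∫_{0}^{4} (30/(r^2 + 1)) · r dr dθ.

Inner integral (in r): ∫_{0}^{4} (30/(r^2 + 1)) · r dr = log(2862423051509815793).

Outer integral (in θ): ∫_{0}^{2π} (log(2862423051509815793)) dθ = 30π log(17).

Therefore ∬_D (30/(x^2 + y^2 + 1)) dA = 30π log(17).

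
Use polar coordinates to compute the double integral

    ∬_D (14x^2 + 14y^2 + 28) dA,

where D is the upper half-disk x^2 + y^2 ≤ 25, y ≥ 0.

The region D is 0 ≤ r ≤ 5, 0 ≤ θ ≤ π in polar coordinates, where x = r cos(θ), y = r sin(θ), and dA = r dr dθ.

Under the substitution, the integrand becomes 14r^2 + 28, so

    ∬_D (14x^2 + 14y^2 + 28) dA = ∫_{0}^{π} ∫_{0}^{5} (14r^2 + 28) · r dr dθ.

Inner integral (in r): ∫_{0}^{5} (14r^2 + 28) · r dr = 5075/2.

Outer integral (in θ): ∫_{0}^{π} (5075/2) dθ = 5075π/2.

Therefore ∬_D (14x^2 + 14y^2 + 28) dA = 5075π/2.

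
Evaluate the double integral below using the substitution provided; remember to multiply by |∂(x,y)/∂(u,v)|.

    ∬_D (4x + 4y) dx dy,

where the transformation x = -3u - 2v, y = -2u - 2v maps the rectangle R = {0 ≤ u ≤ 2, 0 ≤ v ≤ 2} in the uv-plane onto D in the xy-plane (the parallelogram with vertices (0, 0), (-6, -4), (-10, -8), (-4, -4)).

Compute the Jacobian determinant of (x, y) with respect to (u, v):

    ∂(x,y)/∂(u,v) = | -3  -2 | = (-3)(-2) - (-2)(-2) = 2.
                   | -2  -2 |

Its absolute value is |J| = 2 (the area scaling factor).

Substituting x = -3u - 2v, y = -2u - 2v into the integrand,

    4x + 4y → -20u - 16v,

so the integral becomes

    ∬_R (-20u - 16v) · |J| du dv = ∫_0^2 ∫_0^2 (-40u - 32v) dv du.

Inner (v): -80u - 64.
Outer (u): -288.

Therefore ∬_D (4x + 4y) dx dy = -288.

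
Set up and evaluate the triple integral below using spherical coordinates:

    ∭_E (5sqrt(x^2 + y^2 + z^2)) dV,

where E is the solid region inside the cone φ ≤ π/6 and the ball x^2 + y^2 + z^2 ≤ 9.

In spherical coordinates, x = ρ sin(φ) cos(θ), y = ρ sin(φ) sin(θ), z = ρ cos(φ), and dV = ρ^2 sin(φ) dρ dφ dθ.

The integrand becomes 5ρ, so

    ∭_E (5sqrt(x^2 + y^2 + z^2)) dV = ∫_{0}^{2π} ∫_{0}^{π/6} ∫_{0}^{3} (5ρ) · ρ^2 sin(φ) dρ dφ dθ.

Inner (ρ): 405sin(φ)/4.
Middle (φ): 405/4 - 405sqrt(3)/8.
Outer (θ): 405π (2 - sqrt(3))/4.

Therefore the triple integral equals 405π (2 - sqrt(3))/4.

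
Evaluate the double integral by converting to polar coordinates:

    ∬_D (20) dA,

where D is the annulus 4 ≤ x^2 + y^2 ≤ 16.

The region D is 2 ≤ r ≤ 4, 0 ≤ θ ≤ 2π in polar coordinates, where x = r cos(θ), y = r sin(θ), and dA = r dr dθ.

Under the substitution, the integrand becomes 20, so

    ∬_D (20) dA = ∫_{0}^{2π} ∫_{2}^{4} (20) · r dr dθ.

Inner integral (in r): ∫_{2}^{4} (20) · r dr = 120.

Outer integral (in θ): ∫_{0}^{2π} (120) dθ = 240π.

Therefore ∬_D (20) dA = 240π.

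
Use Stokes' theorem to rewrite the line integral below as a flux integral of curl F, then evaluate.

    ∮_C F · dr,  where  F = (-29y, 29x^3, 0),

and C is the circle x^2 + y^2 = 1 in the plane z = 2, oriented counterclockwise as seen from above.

Let S be the flat disk x^2 + y^2 ≤ 1 in the plane z = 2, with upward unit normal n̂ = ẑ. By Stokes' theorem,

    ∮_C F · dr = ∬_S (∇ × F) · n̂ dS = ∬_D (curl F)_z dA,

where D is the disk x^2 + y^2 ≤ 1.

Compute the curl of F = (-29y, 29x^3, 0):
    (∇ × F)_x = ∂F_z/∂y - ∂F_y/∂z = 0,
    (∇ × F)_y = ∂F_x/∂z - ∂F_z/∂x = 0,
    (∇ × F)_z = ∂F_y/∂x - ∂F_x/∂y = 87x^2 + 29.

On z = 2, (curl F)_z = 87x^2 + 29.

Convert to polar (x = r cos θ, y = r sin θ, dA = r dr dθ); the integrand becomes 87r^2cos(θ)^2 + 29, so

    ∬_D (curl F)_z dA = ∫_0^{2π} ∫_0^{1} (87r^2cos(θ)^2 + 29) · r dr dθ.

Inner (r from 0 to 1): 87cos(θ)^2/4 + 29/2.
Outer (θ from 0 to 2π): 203π/4.

Therefore ∮_C F · dr = 203π/4.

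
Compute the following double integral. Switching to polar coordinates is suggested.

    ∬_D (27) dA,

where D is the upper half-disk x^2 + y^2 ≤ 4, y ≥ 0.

The region D is 0 ≤ r ≤ 2, 0 ≤ θ ≤ π in polar coordinates, where x = r cos(θ), y = r sin(θ), and dA = r dr dθ.

Under the substitution, the integrand becomes 27, so

    ∬_D (27) dA = ∫_{0}^{π} ∫_{0}^{2} (27) · r dr dθ.

Inner integral (in r): ∫_{0}^{2} (27) · r dr = 54.

Outer integral (in θ): ∫_{0}^{π} (54) dθ = 54π.

Therefore ∬_D (27) dA = 54π.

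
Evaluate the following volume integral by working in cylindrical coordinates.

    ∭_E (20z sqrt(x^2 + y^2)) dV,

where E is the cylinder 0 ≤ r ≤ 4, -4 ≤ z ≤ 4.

In cylindrical coordinates, x = r cos(θ), y = r sin(θ), z = z, and dV = r dr dθ dz.

The integrand becomes 20r z, so

    ∭_E (20z sqrt(x^2 + y^2)) dV = ∫_{0}^{2π} ∫_{0}^{4} ∫_{-4}^{4} (20r z) · r dz dr dθ.

Inner (z): 0.
Middle (r from 0 to 4): 0.
Outer (θ): 0.

Therefore the triple integral equals 0.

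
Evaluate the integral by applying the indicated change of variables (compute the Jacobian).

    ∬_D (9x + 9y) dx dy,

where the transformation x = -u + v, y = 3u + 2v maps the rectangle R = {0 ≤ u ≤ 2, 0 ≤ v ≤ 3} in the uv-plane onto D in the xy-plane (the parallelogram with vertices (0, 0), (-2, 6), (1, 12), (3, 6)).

Compute the Jacobian determinant of (x, y) with respect to (u, v):

    ∂(x,y)/∂(u,v) = | -1  1 | = (-1)(2) - (1)(3) = -5.
                   | 3  2 |

Its absolute value is |J| = 5 (the area scaling factor).

Substituting x = -u + v, y = 3u + 2v into the integrand,

    9x + 9y → 18u + 27v,

so the integral becomes

    ∬_R (18u + 27v) · |J| du dv = ∫_0^2 ∫_0^3 (90u + 135v) dv du.

Inner (v): 270u + 1215/2.
Outer (u): 1755.

Therefore ∬_D (9x + 9y) dx dy = 1755.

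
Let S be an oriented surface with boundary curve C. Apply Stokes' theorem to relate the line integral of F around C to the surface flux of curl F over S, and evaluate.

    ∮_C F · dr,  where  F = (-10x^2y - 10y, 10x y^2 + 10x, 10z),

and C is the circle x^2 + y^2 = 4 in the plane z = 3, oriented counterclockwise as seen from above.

Let S be the flat disk x^2 + y^2 ≤ 4 in the plane z = 3, with upward unit normal n̂ = ẑ. By Stokes' theorem,

    ∮_C F · dr = ∬_S (∇ × F) · n̂ dS = ∬_D (curl F)_z dA,

where D is the disk x^2 + y^2 ≤ 4.

Compute the curl of F = (-10x^2y - 10y, 10x y^2 + 10x, 10z):
    (∇ × F)_x = ∂F_z/∂y - ∂F_y/∂z = 0,
    (∇ × F)_y = ∂F_x/∂z - ∂F_z/∂x = 0,
    (∇ × F)_z = ∂F_y/∂x - ∂F_x/∂y = 10x^2 + 10y^2 + 20.

On z = 3, (curl F)_z = 10x^2 + 10y^2 + 20.

Convert to polar (x = r cos θ, y = r sin θ, dA = r dr dθ); the integrand becomes 10r^2 + 20, so

    ∬_D (curl F)_z dA = ∫_0^{2π} ∫_0^{2} (10r^2 + 20) · r dr dθ.

Inner (r from 0 to 2): 80.
Outer (θ from 0 to 2π): 160π.

Therefore ∮_C F · dr = 160π.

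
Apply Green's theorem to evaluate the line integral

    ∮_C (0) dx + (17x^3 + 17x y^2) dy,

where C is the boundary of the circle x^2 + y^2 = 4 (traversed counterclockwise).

Green's theorem converts the closed line integral into a double integral over the enclosed region D:

    ∮_C P dx + Q dy = ∬_D (∂Q/∂x - ∂P/∂y) dA.

Here P = 0, Q = 17x^3 + 17x y^2, so

    ∂Q/∂x = 51x^2 + 17y^2,    ∂P/∂y = 0,
    ∂Q/∂x - ∂P/∂y = 51x^2 + 17y^2.

D is the region x^2 + y^2 ≤ 4. Evaluating the double integral:

In polar coordinates (x = r cos θ, y = r sin θ, dA = r dr dθ) the integrand becomes 17r^2(cos(2θ) + 2), so

    ∬_D (51x^2 + 17y^2) dA = ∫_0^{2π} ∫_0^{2} (17r^2(cos(2θ) + 2)) · r dr dθ.

Inner (r from 0 to 2): 68cos(2θ) + 136.
Outer (θ from 0 to 2π): 272π.

Therefore ∮_C P dx + Q dy = 272π.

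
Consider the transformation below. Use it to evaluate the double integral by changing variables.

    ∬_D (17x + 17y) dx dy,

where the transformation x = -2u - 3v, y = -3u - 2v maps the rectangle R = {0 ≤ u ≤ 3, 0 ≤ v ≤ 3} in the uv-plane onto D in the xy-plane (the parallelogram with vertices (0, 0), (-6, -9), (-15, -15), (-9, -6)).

Compute the Jacobian determinant of (x, y) with respect to (u, v):

    ∂(x,y)/∂(u,v) = | -2  -3 | = (-2)(-2) - (-3)(-3) = -5.
                   | -3  -2 |

Its absolute value is |J| = 5 (the area scaling factor).

Substituting x = -2u - 3v, y = -3u - 2v into the integrand,

    17x + 17y → -85u - 85v,

so the integral becomes

    ∬_R (-85u - 85v) · |J| du dv = ∫_0^3 ∫_0^3 (-425u - 425v) dv du.

Inner (v): -1275u - 3825/2.
Outer (u): -11475.

Therefore ∬_D (17x + 17y) dx dy = -11475.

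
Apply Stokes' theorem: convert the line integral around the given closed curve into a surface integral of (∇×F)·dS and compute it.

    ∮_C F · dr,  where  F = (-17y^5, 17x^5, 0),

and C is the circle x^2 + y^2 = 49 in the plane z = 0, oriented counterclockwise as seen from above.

Let S be the flat disk x^2 + y^2 ≤ 49 in the plane z = 0, with upward unit normal n̂ = ẑ. By Stokes' theorem,

    ∮_C F · dr = ∬_S (∇ × F) · n̂ dS = ∬_D (curl F)_z dA,

where D is the disk x^2 + y^2 ≤ 49.

Compute the curl of F = (-17y^5, 17x^5, 0):
    (∇ × F)_x = ∂F_z/∂y - ∂F_y/∂z = 0,
    (∇ × F)_y = ∂F_x/∂z - ∂F_z/∂x = 0,
    (∇ × F)_z = ∂F_y/∂x - ∂F_x/∂y = 85x^4 + 85y^4.

On z = 0, (curl F)_z = 85x^4 + 85y^4.

Convert to polar (x = r cos θ, y = r sin θ, dA = r dr dθ); the integrand becomes 85r^4(sin(θ)^4 + cos(θ)^4), so

    ∬_D (curl F)_z dA = ∫_0^{2π} ∫_0^{7} (85r^4(sin(θ)^4 + cos(θ)^4)) · r dr dθ.

Inner (r from 0 to 7): 10000165sin(θ)^4/6 + 10000165cos(θ)^4/6.
Outer (θ from 0 to 2π): 10000165π/4.

Therefore ∮_C F · dr = 10000165π/4.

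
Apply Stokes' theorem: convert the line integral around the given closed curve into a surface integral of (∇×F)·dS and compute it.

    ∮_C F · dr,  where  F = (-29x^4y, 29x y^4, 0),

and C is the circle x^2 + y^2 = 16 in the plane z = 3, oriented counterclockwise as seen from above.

Let S be the flat disk x^2 + y^2 ≤ 16 in the plane z = 3, with upward unit normal n̂ = ẑ. By Stokes' theorem,

    ∮_C F · dr = ∬_S (∇ × F) · n̂ dS = ∬_D (curl F)_z dA,

where D is the disk x^2 + y^2 ≤ 16.

Compute the curl of F = (-29x^4y, 29x y^4, 0):
    (∇ × F)_x = ∂F_z/∂y - ∂F_y/∂z = 0,
    (∇ × F)_y = ∂F_x/∂z - ∂F_z/∂x = 0,
    (∇ × F)_z = ∂F_y/∂x - ∂F_x/∂y = 29x^4 + 29y^4.

On z = 3, (curl F)_z = 29x^4 + 29y^4.

Convert to polar (x = r cos θ, y = r sin θ, dA = r dr dθ); the integrand becomes 29r^4(sin(θ)^4 + cos(θ)^4), so

    ∬_D (curl F)_z dA = ∫_0^{2π} ∫_0^{4} (29r^4(sin(θ)^4 + cos(θ)^4)) · r dr dθ.

Inner (r from 0 to 4): 59392sin(θ)^4/3 + 59392cos(θ)^4/3.
Outer (θ from 0 to 2π): 29696π.

Therefore ∮_C F · dr = 29696π.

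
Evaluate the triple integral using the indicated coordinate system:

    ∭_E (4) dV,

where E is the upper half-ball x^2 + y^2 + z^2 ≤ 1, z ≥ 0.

In spherical coordinates, x = ρ sin(φ) cos(θ), y = ρ sin(φ) sin(θ), z = ρ cos(φ), and dV = ρ^2 sin(φ) dρ dφ dθ.

The integrand becomes 4, so

    ∭_E (4) dV = ∫_{0}^{2π} ∫_{0}^{π/2} ∫_{0}^{1} (4) · ρ^2 sin(φ) dρ dφ dθ.

Inner (ρ): 4sin(φ)/3.
Middle (φ): 4/3.
Outer (θ): 8π/3.

Therefore the triple integral equals 8π/3.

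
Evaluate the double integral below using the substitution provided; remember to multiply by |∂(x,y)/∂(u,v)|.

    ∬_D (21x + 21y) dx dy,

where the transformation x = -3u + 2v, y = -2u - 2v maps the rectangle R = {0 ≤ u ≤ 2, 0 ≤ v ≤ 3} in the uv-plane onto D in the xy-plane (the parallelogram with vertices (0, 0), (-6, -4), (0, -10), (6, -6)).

Compute the Jacobian determinant of (x, y) with respect to (u, v):

    ∂(x,y)/∂(u,v) = | -3  2 | = (-3)(-2) - (2)(-2) = 10.
                   | -2  -2 |

Its absolute value is |J| = 10 (the area scaling factor).

Substituting x = -3u + 2v, y = -2u - 2v into the integrand,

    21x + 21y → -105u,

so the integral becomes

    ∬_R (-105u) · |J| du dv = ∫_0^2 ∫_0^3 (-1050u) dv du.

Inner (v): -3150u.
Outer (u): -6300.

Therefore ∬_D (21x + 21y) dx dy = -6300.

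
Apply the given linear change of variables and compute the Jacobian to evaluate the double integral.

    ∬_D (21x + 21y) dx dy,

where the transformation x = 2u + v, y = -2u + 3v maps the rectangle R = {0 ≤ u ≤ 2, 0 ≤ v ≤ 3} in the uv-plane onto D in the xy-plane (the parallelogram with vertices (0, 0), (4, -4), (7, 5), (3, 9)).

Compute the Jacobian determinant of (x, y) with respect to (u, v):

    ∂(x,y)/∂(u,v) = | 2  1 | = (2)(3) - (1)(-2) = 8.
                   | -2  3 |

Its absolute value is |J| = 8 (the area scaling factor).

Substituting x = 2u + v, y = -2u + 3v into the integrand,

    21x + 21y → 84v,

so the integral becomes

    ∬_R (84v) · |J| du dv = ∫_0^2 ∫_0^3 (672v) dv du.

Inner (v): 3024.
Outer (u): 6048.

Therefore ∬_D (21x + 21y) dx dy = 6048.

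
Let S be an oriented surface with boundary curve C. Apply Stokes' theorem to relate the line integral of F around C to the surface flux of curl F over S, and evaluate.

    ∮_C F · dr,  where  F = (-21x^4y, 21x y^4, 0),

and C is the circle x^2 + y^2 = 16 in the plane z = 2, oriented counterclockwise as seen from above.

Let S be the flat disk x^2 + y^2 ≤ 16 in the plane z = 2, with upward unit normal n̂ = ẑ. By Stokes' theorem,

    ∮_C F · dr = ∬_S (∇ × F) · n̂ dS = ∬_D (curl F)_z dA,

where D is the disk x^2 + y^2 ≤ 16.

Compute the curl of F = (-21x^4y, 21x y^4, 0):
    (∇ × F)_x = ∂F_z/∂y - ∂F_y/∂z = 0,
    (∇ × F)_y = ∂F_x/∂z - ∂F_z/∂x = 0,
    (∇ × F)_z = ∂F_y/∂x - ∂F_x/∂y = 21x^4 + 21y^4.

On z = 2, (curl F)_z = 21x^4 + 21y^4.

Convert to polar (x = r cos θ, y = r sin θ, dA = r dr dθ); the integrand becomes 21r^4(sin(θ)^4 + cos(θ)^4), so

    ∬_D (curl F)_z dA = ∫_0^{2π} ∫_0^{4} (21r^4(sin(θ)^4 + cos(θ)^4)) · r dr dθ.

Inner (r from 0 to 4): 14336sin(θ)^4 + 14336cos(θ)^4.
Outer (θ from 0 to 2π): 21504π.

Therefore ∮_C F · dr = 21504π.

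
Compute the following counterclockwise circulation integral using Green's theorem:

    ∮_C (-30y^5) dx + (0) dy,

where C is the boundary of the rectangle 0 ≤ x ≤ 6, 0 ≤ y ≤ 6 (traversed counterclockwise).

Green's theorem converts the closed line integral into a double integral over the enclosed region D:

    ∮_C P dx + Q dy = ∬_D (∂Q/∂x - ∂P/∂y) dA.

Here P = -30y^5, Q = 0, so

    ∂Q/∂x = 0,    ∂P/∂y = -150y^4,
    ∂Q/∂x - ∂P/∂y = 150y^4.

D is the region 0 ≤ x ≤ 6, 0 ≤ y ≤ 6. Evaluating the double integral:

    ∬_D (150y^4) dA = ∫_0^{6} ∫_0^{6} (150y^4) dy dx.

Inner (y from 0 to 6): 233280.
Outer (x from 0 to 6): 1399680.

Therefore ∮_C P dx + Q dy = 1399680.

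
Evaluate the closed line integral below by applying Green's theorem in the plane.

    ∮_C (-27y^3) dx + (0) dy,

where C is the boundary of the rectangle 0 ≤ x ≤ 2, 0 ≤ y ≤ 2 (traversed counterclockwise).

Green's theorem converts the closed line integral into a double integral over the enclosed region D:

    ∮_C P dx + Q dy = ∬_D (∂Q/∂x - ∂P/∂y) dA.

Here P = -27y^3, Q = 0, so

    ∂Q/∂x = 0,    ∂P/∂y = -81y^2,
    ∂Q/∂x - ∂P/∂y = 81y^2.

D is the region 0 ≤ x ≤ 2, 0 ≤ y ≤ 2. Evaluating the double integral:

    ∬_D (81y^2) dA = ∫_0^{2} ∫_0^{2} (81y^2) dy dx.

Inner (y from 0 to 2): 216.
Outer (x from 0 to 2): 432.

Therefore ∮_C P dx + Q dy = 432.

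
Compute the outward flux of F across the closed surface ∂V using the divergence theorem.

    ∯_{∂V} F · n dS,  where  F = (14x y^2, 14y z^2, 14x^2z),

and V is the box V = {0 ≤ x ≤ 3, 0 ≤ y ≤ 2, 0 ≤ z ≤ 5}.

By the divergence theorem,

    ∯_{∂V} F · n dS = ∭_V (∇ · F) dV.

Compute the divergence:
    ∇ · F = ∂F_x/∂x + ∂F_y/∂y + ∂F_z/∂z = 14y^2 + 14z^2 + 14x^2 = 14x^2 + 14y^2 + 14z^2.

V is a rectangular box, so dV = dx dy dz with 0 ≤ x ≤ 3, 0 ≤ y ≤ 2, 0 ≤ z ≤ 5.

Integrate (14x^2 + 14y^2 + 14z^2) over V as an iterated integral:

    ∭_V (∇·F) dV = ∫_0^{3} ∫_0^{2} ∫_0^{5} (14x^2 + 14y^2 + 14z^2) dz dy dx.

Inner (z from 0 to 5): 70x^2 + 70y^2 + 1750/3.
Middle (y from 0 to 2): 140x^2 + 4060/3.
Outer (x from 0 to 3): 5320.

Therefore ∯_{∂V} F · n dS = 5320.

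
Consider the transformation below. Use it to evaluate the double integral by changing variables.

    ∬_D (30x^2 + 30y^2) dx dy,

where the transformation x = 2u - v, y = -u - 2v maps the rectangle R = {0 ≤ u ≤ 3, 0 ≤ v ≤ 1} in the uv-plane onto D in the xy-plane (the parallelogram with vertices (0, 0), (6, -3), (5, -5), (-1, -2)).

Compute the Jacobian determinant of (x, y) with respect to (u, v):

    ∂(x,y)/∂(u,v) = | 2  -1 | = (2)(-2) - (-1)(-1) = -5.
                   | -1  -2 |

Its absolute value is |J| = 5 (the area scaling factor).

Substituting x = 2u - v, y = -u - 2v into the integrand,

    30x^2 + 30y^2 → 150u^2 + 150v^2,

so the integral becomes

    ∬_R (150u^2 + 150v^2) · |J| du dv = ∫_0^3 ∫_0^1 (750u^2 + 750v^2) dv du.

Inner (v): 750u^2 + 250.
Outer (u): 7500.

Therefore ∬_D (30x^2 + 30y^2) dx dy = 7500.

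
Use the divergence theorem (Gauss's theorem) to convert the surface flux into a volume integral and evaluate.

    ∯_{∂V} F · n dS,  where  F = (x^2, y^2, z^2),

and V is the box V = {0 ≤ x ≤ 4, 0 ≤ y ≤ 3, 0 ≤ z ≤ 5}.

By the divergence theorem,

    ∯_{∂V} F · n dS = ∭_V (∇ · F) dV.

Compute the divergence:
    ∇ · F = ∂F_x/∂x + ∂F_y/∂y + ∂F_z/∂z = 2x + 2y + 2z.

V is a rectangular box, so dV = dx dy dz with 0 ≤ x ≤ 4, 0 ≤ y ≤ 3, 0 ≤ z ≤ 5.

Integrate (2x + 2y + 2z) over V as an iterated integral:

    ∭_V (∇·F) dV = ∫_0^{4} ∫_0^{3} ∫_0^{5} (2x + 2y + 2z) dz dy dx.

Inner (z from 0 to 5): 10x + 10y + 25.
Middle (y from 0 to 3): 30x + 120.
Outer (x from 0 to 4): 720.

Therefore ∯_{∂V} F · n dS = 720.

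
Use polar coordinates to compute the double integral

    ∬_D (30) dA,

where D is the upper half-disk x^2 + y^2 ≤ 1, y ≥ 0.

The region D is 0 ≤ r ≤ 1, 0 ≤ θ ≤ π in polar coordinates, where x = r cos(θ), y = r sin(θ), and dA = r dr dθ.

Under the substitution, the integrand becomes 30, so

    ∬_D (30) dA = ∫_{0}^{π} ∫_{0}^{1} (30) · r dr dθ.

Inner integral (in r): ∫_{0}^{1} (30) · r dr = 15.

Outer integral (in θ): ∫_{0}^{π} (15) dθ = 15π.

Therefore ∬_D (30) dA = 15π.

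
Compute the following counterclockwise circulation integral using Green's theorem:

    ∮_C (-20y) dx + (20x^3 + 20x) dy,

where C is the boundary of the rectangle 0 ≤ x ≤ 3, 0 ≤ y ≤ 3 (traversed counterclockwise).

Green's theorem converts the closed line integral into a double integral over the enclosed region D:

    ∮_C P dx + Q dy = ∬_D (∂Q/∂x - ∂P/∂y) dA.

Here P = -20y, Q = 20x^3 + 20x, so

    ∂Q/∂x = 60x^2 + 20,    ∂P/∂y = -20,
    ∂Q/∂x - ∂P/∂y = 60x^2 + 40.

D is the region 0 ≤ x ≤ 3, 0 ≤ y ≤ 3. Evaluating the double integral:

    ∬_D (60x^2 + 40) dA = ∫_0^{3} ∫_0^{3} (60x^2 + 40) dy dx.

Inner (y from 0 to 3): 180x^2 + 120.
Outer (x from 0 to 3): 1980.

Therefore ∮_C P dx + Q dy = 1980.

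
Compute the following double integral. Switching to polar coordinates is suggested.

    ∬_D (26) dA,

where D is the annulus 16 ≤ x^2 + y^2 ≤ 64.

The region D is 4 ≤ r ≤ 8, 0 ≤ θ ≤ 2π in polar coordinates, where x = r cos(θ), y = r sin(θ), and dA = r dr dθ.

Under the substitution, the integrand becomes 26, so

    ∬_D (26) dA = ∫_{0}^{2π} ∫_{4}^{8} (26) · r dr dθ.

Inner integral (in r): ∫_{4}^{8} (26) · r dr = 624.

Outer integral (in θ): ∫_{0}^{2π} (624) dθ = 1248π.

Therefore ∬_D (26) dA = 1248π.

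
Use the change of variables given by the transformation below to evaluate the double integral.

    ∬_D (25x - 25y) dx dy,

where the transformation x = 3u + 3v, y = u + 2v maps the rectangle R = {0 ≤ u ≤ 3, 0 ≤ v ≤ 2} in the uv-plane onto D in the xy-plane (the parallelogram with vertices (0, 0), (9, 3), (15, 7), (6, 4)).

Compute the Jacobian determinant of (x, y) with respect to (u, v):

    ∂(x,y)/∂(u,v) = | 3  3 | = (3)(2) - (3)(1) = 3.
                   | 1  2 |

Its absolute value is |J| = 3 (the area scaling factor).

Substituting x = 3u + 3v, y = u + 2v into the integrand,

    25x - 25y → 50u + 25v,

so the integral becomes

    ∬_R (50u + 25v) · |J| du dv = ∫_0^3 ∫_0^2 (150u + 75v) dv du.

Inner (v): 300u + 150.
Outer (u): 1800.

Therefore ∬_D (25x - 25y) dx dy = 1800.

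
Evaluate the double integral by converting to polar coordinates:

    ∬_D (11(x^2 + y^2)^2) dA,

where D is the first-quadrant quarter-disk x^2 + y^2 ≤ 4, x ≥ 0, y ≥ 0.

The region D is 0 ≤ r ≤ 2, 0 ≤ θ ≤ π/2 in polar coordinates, where x = r cos(θ), y = r sin(θ), and dA = r dr dθ.

Under the substitution, the integrand becomes 11r^4, so

    ∬_D (11(x^2 + y^2)^2) dA = ∫_{0}^{π/2} ∫_{0}^{2} (11r^4) · r dr dθ.

Inner integral (in r): ∫_{0}^{2} (11r^4) · r dr = 352/3.

Outer integral (in θ): ∫_{0}^{π/2} (352/3) dθ = 176π/3.

Therefore ∬_D (11(x^2 + y^2)^2) dA = 176π/3.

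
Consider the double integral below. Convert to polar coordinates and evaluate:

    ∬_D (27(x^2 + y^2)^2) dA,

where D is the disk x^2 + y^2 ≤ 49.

The region D is 0 ≤ r ≤ 7, 0 ≤ θ ≤ 2π in polar coordinates, where x = r cos(θ), y = r sin(θ), and dA = r dr dθ.

Under the substitution, the integrand becomes 27r^4, so

    ∬_D (27(x^2 + y^2)^2) dA = ∫_{0}^{2π} ∫_{0}^{7} (27r^4) · r dr dθ.

Inner integral (in r): ∫_{0}^{7} (27r^4) · r dr = 1058841/2.

Outer integral (in θ): ∫_{0}^{2π} (1058841/2) dθ = 1058841π.

Therefore ∬_D (27(x^2 + y^2)^2) dA = 1058841π.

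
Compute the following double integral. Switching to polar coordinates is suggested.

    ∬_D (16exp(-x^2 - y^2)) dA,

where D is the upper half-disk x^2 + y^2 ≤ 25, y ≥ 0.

The region D is 0 ≤ r ≤ 5, 0 ≤ θ ≤ π in polar coordinates, where x = r cos(θ), y = r sin(θ), and dA = r dr dθ.

Under the substitution, the integrand becomes 16exp(-r^2), so

    ∬_D (16exp(-x^2 - y^2)) dA = ∫_{0}^{π} ∫_{0}^{5} (16exp(-r^2)) · r dr dθ.

Inner integral (in r): ∫_{0}^{5} (16exp(-r^2)) · r dr = 8 - 8exp(-25).

Outer integral (in θ): ∫_{0}^{π} (8 - 8exp(-25)) dθ = -8π exp(-25) + 8π.

Therefore ∬_D (16exp(-x^2 - y^2)) dA = -8π exp(-25) + 8π.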